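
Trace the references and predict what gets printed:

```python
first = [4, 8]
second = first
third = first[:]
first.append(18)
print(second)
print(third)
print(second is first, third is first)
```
[4, 8, 18]
[4, 8]
True False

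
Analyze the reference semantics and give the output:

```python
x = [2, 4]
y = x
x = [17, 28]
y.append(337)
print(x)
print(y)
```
[17, 28]
[2, 4, 337]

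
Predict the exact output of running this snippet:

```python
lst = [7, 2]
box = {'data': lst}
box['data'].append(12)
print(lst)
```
[7, 2, 12]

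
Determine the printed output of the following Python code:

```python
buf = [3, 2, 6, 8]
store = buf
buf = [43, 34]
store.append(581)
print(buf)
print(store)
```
[43, 34]
[3, 2, 6, 8, 581]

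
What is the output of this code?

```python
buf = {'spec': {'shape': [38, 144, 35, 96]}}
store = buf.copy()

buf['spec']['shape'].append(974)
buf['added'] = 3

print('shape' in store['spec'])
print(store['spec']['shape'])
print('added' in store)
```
True
[38, 144, 35, 96, 974]
False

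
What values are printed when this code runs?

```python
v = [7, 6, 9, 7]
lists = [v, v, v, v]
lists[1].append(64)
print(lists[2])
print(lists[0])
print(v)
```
[7, 6, 9, 7, 64]
[7, 6, 9, 7, 64]
[7, 6, 9, 7, 64]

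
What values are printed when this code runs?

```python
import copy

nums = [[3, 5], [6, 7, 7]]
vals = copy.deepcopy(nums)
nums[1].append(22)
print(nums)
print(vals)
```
[[3, 5], [6, 7, 7, 22]]
[[3, 5], [6, 7, 7]]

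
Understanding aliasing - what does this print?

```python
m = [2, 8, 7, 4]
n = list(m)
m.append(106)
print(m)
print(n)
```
[2, 8, 7, 4, 106]
[2, 8, 7, 4]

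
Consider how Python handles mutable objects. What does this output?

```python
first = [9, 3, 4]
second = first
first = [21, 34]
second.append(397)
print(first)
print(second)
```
[21, 34]
[9, 3, 4, 397]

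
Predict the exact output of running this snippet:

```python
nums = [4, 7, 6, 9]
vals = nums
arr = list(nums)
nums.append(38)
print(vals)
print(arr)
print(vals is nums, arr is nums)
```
[4, 7, 6, 9, 38]
[4, 7, 6, 9]
True False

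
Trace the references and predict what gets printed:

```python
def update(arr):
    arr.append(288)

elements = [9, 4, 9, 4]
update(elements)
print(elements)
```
[9, 4, 9, 4, 288]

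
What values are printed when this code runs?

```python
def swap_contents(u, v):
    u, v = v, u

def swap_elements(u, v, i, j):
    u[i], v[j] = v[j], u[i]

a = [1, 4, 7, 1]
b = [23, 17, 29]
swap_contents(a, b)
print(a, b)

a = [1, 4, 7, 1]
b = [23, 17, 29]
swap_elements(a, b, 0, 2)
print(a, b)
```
[1, 4, 7, 1] [23, 17, 29]
[29, 4, 7, 1] [23, 17, 1]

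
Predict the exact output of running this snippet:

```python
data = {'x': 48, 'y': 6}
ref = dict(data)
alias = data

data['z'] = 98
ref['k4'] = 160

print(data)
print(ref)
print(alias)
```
{'x': 48, 'y': 6, 'z': 98}
{'x': 48, 'y': 6, 'k4': 160}
{'x': 48, 'y': 6, 'z': 98}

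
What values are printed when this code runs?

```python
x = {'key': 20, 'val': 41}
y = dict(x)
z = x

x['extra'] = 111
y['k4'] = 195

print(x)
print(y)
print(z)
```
{'key': 20, 'val': 41, 'extra': 111}
{'key': 20, 'val': 41, 'k4': 195}
{'key': 20, 'val': 41, 'extra': 111}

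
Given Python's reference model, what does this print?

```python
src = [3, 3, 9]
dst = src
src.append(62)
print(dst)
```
[3, 3, 9, 62]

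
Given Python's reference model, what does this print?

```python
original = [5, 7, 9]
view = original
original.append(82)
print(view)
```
[5, 7, 9, 82]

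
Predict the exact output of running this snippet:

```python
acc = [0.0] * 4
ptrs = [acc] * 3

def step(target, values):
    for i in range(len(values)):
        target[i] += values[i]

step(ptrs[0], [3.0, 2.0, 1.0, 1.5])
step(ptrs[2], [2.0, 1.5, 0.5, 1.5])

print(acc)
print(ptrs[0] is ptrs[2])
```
[5.0, 3.5, 1.5, 3.0]
True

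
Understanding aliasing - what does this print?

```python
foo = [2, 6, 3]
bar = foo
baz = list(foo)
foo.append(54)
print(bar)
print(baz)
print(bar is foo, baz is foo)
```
[2, 6, 3, 54]
[2, 6, 3]
True False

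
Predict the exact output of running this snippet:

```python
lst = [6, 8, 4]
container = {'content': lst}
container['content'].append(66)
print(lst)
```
[6, 8, 4, 66]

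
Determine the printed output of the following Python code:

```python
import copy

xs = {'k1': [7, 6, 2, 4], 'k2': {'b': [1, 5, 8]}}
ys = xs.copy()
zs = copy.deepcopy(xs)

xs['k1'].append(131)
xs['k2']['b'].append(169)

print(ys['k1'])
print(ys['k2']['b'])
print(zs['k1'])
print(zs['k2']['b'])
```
[7, 6, 2, 4, 131]
[1, 5, 8, 169]
[7, 6, 2, 4]
[1, 5, 8]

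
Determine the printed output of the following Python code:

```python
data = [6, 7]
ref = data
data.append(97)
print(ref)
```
[6, 7, 97]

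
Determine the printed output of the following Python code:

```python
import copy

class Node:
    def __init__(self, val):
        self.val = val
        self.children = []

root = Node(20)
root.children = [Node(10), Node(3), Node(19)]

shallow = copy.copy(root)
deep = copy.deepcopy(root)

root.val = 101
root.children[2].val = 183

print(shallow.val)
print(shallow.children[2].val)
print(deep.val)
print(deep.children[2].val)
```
20
183
20
19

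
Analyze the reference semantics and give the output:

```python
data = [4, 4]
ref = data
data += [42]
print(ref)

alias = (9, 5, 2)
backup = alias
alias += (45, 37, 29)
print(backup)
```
[4, 4, 42]
(9, 5, 2)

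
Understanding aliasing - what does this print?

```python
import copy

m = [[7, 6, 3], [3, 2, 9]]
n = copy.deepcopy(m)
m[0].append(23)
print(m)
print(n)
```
[[7, 6, 3, 23], [3, 2, 9]]
[[7, 6, 3], [3, 2, 9]]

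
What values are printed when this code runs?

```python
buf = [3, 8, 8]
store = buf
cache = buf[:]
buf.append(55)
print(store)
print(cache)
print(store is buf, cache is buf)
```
[3, 8, 8, 55]
[3, 8, 8]
True False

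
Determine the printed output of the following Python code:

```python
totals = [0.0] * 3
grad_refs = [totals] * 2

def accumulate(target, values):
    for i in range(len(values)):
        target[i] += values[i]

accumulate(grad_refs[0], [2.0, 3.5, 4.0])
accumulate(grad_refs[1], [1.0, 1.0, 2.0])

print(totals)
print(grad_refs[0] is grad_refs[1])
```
[3.0, 4.5, 6.0]
True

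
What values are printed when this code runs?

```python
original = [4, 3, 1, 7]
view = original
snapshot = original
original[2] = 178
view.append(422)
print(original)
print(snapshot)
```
[4, 3, 178, 7, 422]
[4, 3, 178, 7, 422]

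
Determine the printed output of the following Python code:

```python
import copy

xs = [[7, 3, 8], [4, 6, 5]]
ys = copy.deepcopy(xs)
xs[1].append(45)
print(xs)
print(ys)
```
[[7, 3, 8], [4, 6, 5, 45]]
[[7, 3, 8], [4, 6, 5]]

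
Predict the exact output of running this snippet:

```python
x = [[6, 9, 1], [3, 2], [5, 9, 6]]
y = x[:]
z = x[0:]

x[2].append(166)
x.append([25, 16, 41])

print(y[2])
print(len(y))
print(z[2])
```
[5, 9, 6, 166]
3
[5, 9, 6, 166]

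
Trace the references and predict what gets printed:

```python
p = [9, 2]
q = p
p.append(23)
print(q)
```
[9, 2, 23]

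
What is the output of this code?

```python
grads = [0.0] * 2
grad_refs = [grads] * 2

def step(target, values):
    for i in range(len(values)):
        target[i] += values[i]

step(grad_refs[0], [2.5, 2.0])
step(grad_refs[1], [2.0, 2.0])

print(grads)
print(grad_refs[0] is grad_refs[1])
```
[4.5, 4.0]
True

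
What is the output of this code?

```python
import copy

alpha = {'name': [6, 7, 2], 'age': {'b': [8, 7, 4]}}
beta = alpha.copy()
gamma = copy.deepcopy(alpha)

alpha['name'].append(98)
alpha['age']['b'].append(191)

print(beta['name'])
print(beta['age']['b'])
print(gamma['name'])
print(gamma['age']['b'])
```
[6, 7, 2, 98]
[8, 7, 4, 191]
[6, 7, 2]
[8, 7, 4]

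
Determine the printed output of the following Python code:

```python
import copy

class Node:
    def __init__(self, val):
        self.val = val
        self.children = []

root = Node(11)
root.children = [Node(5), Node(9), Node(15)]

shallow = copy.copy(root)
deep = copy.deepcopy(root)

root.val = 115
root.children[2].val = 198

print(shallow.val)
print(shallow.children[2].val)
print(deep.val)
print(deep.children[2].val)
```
11
198
11
15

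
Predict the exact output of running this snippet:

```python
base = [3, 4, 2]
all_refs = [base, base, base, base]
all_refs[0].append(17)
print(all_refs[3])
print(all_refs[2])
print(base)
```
[3, 4, 2, 17]
[3, 4, 2, 17]
[3, 4, 2, 17]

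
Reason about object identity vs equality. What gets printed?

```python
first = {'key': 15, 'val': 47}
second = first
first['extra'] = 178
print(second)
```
{'key': 15, 'val': 47, 'extra': 178}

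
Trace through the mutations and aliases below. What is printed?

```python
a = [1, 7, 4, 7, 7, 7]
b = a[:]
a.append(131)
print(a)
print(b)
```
[1, 7, 4, 7, 7, 7, 131]
[1, 7, 4, 7, 7, 7]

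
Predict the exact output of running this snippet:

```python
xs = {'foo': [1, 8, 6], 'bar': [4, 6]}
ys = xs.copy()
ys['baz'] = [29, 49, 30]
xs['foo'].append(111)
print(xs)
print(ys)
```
{'foo': [1, 8, 6, 111], 'bar': [4, 6]}
{'foo': [1, 8, 6, 111], 'bar': [4, 6], 'baz': [29, 49, 30]}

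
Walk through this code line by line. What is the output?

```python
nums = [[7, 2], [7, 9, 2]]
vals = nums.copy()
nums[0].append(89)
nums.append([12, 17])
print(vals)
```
[[7, 2, 89], [7, 9, 2]]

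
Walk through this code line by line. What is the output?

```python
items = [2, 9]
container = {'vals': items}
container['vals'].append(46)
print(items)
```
[2, 9, 46]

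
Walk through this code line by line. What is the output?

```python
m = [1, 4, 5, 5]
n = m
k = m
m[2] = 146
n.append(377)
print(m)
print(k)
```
[1, 4, 146, 5, 377]
[1, 4, 146, 5, 377]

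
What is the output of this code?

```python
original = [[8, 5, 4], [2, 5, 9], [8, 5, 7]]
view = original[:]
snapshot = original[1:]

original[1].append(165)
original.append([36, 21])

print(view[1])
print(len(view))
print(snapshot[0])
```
[2, 5, 9, 165]
3
[2, 5, 9, 165]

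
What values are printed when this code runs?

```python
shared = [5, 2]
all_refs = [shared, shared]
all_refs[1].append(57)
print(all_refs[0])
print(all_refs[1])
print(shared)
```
[5, 2, 57]
[5, 2, 57]
[5, 2, 57]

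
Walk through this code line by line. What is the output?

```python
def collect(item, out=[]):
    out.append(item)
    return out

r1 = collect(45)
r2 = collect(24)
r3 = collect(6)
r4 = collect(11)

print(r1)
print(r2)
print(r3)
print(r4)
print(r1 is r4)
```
[45, 24, 6, 11]
[45, 24, 6, 11]
[45, 24, 6, 11]
[45, 24, 6, 11]
True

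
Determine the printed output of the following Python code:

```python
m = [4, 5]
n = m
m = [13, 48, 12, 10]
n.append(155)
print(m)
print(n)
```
[13, 48, 12, 10]
[4, 5, 155]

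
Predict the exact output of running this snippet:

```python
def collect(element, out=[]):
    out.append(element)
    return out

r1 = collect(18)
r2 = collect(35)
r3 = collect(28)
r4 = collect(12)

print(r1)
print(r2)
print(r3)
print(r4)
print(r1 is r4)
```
[18, 35, 28, 12]
[18, 35, 28, 12]
[18, 35, 28, 12]
[18, 35, 28, 12]
True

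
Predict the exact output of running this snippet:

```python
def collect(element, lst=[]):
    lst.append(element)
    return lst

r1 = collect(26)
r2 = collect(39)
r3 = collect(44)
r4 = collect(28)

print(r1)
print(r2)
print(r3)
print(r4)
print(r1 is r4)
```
[26, 39, 44, 28]
[26, 39, 44, 28]
[26, 39, 44, 28]
[26, 39, 44, 28]
True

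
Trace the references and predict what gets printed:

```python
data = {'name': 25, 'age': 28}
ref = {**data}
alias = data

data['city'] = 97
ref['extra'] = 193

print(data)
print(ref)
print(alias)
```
{'name': 25, 'age': 28, 'city': 97}
{'name': 25, 'age': 28, 'extra': 193}
{'name': 25, 'age': 28, 'city': 97}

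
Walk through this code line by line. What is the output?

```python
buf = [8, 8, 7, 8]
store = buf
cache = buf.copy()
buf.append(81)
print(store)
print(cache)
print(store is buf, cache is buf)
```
[8, 8, 7, 8, 81]
[8, 8, 7, 8]
True False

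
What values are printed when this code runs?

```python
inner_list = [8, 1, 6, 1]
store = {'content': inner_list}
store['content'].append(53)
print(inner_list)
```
[8, 1, 6, 1, 53]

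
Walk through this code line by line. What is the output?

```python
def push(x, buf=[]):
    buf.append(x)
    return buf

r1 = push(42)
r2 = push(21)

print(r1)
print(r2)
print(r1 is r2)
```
[42, 21]
[42, 21]
True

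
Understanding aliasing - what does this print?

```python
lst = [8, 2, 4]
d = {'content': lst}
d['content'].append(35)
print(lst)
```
[8, 2, 4, 35]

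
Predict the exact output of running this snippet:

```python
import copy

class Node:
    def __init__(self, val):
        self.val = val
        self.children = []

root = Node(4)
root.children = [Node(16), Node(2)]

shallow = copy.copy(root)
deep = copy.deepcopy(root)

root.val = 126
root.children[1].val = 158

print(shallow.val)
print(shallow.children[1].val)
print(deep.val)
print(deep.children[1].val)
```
4
158
4
2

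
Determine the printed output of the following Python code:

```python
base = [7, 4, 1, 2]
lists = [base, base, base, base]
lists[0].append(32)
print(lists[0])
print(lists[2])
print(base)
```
[7, 4, 1, 2, 32]
[7, 4, 1, 2, 32]
[7, 4, 1, 2, 32]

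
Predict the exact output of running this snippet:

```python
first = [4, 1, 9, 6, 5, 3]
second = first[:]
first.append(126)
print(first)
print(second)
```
[4, 1, 9, 6, 5, 3, 126]
[4, 1, 9, 6, 5, 3]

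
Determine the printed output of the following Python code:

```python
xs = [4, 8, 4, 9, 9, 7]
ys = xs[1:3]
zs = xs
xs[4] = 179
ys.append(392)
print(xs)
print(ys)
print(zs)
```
[4, 8, 4, 9, 179, 7]
[8, 4, 392]
[4, 8, 4, 9, 179, 7]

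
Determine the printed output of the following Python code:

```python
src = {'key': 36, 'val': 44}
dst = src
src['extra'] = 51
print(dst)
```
{'key': 36, 'val': 44, 'extra': 51}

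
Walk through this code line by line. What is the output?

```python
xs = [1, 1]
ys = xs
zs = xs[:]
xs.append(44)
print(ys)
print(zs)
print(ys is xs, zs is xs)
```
[1, 1, 44]
[1, 1]
True False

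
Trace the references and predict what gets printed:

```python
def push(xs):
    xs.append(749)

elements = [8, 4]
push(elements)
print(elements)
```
[8, 4, 749]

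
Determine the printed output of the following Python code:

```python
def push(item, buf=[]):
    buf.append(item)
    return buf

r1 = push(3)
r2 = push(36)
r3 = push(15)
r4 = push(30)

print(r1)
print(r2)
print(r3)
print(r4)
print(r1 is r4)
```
[3, 36, 15, 30]
[3, 36, 15, 30]
[3, 36, 15, 30]
[3, 36, 15, 30]
True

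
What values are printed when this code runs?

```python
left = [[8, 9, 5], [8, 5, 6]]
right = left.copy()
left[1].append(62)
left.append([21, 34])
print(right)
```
[[8, 9, 5], [8, 5, 6, 62]]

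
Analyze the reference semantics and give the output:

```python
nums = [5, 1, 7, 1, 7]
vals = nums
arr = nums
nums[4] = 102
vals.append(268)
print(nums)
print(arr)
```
[5, 1, 7, 1, 102, 268]
[5, 1, 7, 1, 102, 268]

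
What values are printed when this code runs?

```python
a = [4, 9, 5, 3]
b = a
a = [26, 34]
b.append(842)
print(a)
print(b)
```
[26, 34]
[4, 9, 5, 3, 842]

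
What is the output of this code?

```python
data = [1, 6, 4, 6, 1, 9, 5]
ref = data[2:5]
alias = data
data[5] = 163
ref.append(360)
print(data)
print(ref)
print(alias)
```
[1, 6, 4, 6, 1, 163, 5]
[4, 6, 1, 360]
[1, 6, 4, 6, 1, 163, 5]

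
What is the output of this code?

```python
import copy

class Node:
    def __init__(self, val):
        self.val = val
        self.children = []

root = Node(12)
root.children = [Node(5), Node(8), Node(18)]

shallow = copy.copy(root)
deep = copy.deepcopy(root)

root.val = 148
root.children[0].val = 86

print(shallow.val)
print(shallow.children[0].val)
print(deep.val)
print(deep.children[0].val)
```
12
86
12
5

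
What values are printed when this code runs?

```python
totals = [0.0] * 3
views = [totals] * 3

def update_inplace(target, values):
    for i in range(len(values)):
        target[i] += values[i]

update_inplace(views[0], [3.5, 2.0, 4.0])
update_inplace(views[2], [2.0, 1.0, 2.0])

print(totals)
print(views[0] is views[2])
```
[5.5, 3.0, 6.0]
True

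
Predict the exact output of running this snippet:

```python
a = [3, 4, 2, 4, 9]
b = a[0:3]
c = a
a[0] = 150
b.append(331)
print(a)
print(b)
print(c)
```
[150, 4, 2, 4, 9]
[3, 4, 2, 331]
[150, 4, 2, 4, 9]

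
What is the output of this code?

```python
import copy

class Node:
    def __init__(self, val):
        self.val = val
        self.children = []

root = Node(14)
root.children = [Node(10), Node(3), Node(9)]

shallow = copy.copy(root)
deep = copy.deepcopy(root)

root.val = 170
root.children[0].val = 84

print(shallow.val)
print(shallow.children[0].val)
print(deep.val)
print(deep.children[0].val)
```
14
84
14
10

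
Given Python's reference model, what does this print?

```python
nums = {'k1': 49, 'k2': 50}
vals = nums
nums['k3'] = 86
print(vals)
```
{'k1': 49, 'k2': 50, 'k3': 86}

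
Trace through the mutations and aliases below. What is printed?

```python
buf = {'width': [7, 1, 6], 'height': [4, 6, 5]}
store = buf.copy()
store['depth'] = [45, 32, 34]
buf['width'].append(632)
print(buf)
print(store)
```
{'width': [7, 1, 6, 632], 'height': [4, 6, 5]}
{'width': [7, 1, 6, 632], 'height': [4, 6, 5], 'depth': [45, 32, 34]}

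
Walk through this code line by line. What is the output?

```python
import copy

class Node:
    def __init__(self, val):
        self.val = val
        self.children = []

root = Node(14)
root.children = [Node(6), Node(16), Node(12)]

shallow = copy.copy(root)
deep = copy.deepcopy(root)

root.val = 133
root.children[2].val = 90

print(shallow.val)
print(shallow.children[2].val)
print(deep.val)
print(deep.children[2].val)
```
14
90
14
12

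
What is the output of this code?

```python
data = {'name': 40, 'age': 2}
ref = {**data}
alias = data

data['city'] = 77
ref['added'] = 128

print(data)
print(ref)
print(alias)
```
{'name': 40, 'age': 2, 'city': 77}
{'name': 40, 'age': 2, 'added': 128}
{'name': 40, 'age': 2, 'city': 77}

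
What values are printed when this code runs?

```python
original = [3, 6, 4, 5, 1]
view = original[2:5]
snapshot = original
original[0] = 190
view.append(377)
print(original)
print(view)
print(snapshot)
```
[190, 6, 4, 5, 1]
[4, 5, 1, 377]
[190, 6, 4, 5, 1]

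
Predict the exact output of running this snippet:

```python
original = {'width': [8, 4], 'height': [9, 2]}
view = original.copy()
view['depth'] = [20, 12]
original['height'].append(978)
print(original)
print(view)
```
{'width': [8, 4], 'height': [9, 2, 978]}
{'width': [8, 4], 'height': [9, 2, 978], 'depth': [20, 12]}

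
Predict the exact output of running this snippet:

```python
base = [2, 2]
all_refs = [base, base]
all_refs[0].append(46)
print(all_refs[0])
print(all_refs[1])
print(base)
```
[2, 2, 46]
[2, 2, 46]
[2, 2, 46]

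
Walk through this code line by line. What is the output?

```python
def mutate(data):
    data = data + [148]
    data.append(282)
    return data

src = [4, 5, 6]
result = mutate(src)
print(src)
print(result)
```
[4, 5, 6]
[4, 5, 6, 148, 282]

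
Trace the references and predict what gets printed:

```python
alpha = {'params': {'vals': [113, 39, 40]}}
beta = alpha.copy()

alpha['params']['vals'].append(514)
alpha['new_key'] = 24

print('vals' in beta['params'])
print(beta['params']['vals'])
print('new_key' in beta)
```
True
[113, 39, 40, 514]
False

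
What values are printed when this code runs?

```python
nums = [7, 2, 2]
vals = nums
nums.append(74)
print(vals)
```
[7, 2, 2, 74]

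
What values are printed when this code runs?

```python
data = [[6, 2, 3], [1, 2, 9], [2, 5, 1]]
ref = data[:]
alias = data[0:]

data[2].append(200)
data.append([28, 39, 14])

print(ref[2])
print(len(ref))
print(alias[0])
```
[2, 5, 1, 200]
3
[6, 2, 3]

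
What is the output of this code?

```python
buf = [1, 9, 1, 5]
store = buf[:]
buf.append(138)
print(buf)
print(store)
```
[1, 9, 1, 5, 138]
[1, 9, 1, 5]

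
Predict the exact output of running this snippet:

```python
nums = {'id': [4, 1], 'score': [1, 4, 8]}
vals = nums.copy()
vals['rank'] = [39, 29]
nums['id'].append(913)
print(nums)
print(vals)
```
{'id': [4, 1, 913], 'score': [1, 4, 8]}
{'id': [4, 1, 913], 'score': [1, 4, 8], 'rank': [39, 29]}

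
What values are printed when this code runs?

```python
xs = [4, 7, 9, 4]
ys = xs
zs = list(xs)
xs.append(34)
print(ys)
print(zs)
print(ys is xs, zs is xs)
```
[4, 7, 9, 4, 34]
[4, 7, 9, 4]
True False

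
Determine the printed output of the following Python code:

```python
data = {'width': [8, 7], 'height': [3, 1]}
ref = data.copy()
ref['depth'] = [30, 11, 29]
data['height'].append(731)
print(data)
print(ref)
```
{'width': [8, 7], 'height': [3, 1, 731]}
{'width': [8, 7], 'height': [3, 1, 731], 'depth': [30, 11, 29]}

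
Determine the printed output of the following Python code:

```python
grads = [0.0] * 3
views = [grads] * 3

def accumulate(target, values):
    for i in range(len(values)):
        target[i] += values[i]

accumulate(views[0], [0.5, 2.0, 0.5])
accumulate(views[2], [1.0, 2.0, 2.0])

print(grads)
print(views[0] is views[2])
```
[1.5, 4.0, 2.5]
True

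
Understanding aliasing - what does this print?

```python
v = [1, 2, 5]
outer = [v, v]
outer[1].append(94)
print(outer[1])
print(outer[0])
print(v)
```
[1, 2, 5, 94]
[1, 2, 5, 94]
[1, 2, 5, 94]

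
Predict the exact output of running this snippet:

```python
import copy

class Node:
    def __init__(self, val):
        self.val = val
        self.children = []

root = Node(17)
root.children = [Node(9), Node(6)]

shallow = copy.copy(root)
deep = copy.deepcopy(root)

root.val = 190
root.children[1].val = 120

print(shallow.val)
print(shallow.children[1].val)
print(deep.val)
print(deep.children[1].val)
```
17
120
17
6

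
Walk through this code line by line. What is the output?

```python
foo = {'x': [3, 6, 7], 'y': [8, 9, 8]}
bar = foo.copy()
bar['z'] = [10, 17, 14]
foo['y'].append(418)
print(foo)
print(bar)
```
{'x': [3, 6, 7], 'y': [8, 9, 8, 418]}
{'x': [3, 6, 7], 'y': [8, 9, 8, 418], 'z': [10, 17, 14]}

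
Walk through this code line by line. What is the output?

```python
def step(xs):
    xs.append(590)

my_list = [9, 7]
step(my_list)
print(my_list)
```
[9, 7, 590]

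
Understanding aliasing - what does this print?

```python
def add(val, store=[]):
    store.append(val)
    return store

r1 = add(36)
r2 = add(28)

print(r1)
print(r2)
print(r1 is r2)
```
[36, 28]
[36, 28]
True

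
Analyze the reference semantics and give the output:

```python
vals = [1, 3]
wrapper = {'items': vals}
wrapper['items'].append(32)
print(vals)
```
[1, 3, 32]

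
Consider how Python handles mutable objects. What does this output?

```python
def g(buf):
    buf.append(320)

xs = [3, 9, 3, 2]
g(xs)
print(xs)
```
[3, 9, 3, 2, 320]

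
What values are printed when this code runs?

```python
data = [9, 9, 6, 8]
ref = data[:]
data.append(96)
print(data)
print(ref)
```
[9, 9, 6, 8, 96]
[9, 9, 6, 8]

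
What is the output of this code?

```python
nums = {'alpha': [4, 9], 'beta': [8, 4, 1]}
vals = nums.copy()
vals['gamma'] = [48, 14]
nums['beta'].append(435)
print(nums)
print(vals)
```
{'alpha': [4, 9], 'beta': [8, 4, 1, 435]}
{'alpha': [4, 9], 'beta': [8, 4, 1, 435], 'gamma': [48, 14]}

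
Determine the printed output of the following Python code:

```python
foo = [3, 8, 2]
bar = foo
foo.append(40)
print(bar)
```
[3, 8, 2, 40]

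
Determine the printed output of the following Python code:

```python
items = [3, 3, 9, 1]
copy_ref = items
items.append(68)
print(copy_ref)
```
[3, 3, 9, 1, 68]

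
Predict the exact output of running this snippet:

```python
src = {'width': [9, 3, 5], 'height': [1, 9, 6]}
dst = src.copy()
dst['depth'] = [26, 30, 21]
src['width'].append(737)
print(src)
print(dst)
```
{'width': [9, 3, 5, 737], 'height': [1, 9, 6]}
{'width': [9, 3, 5, 737], 'height': [1, 9, 6], 'depth': [26, 30, 21]}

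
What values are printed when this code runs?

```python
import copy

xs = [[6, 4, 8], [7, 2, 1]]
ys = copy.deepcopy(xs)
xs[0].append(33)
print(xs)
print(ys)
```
[[6, 4, 8, 33], [7, 2, 1]]
[[6, 4, 8], [7, 2, 1]]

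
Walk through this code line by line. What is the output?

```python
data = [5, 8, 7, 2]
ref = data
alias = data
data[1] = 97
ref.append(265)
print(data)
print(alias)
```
[5, 97, 7, 2, 265]
[5, 97, 7, 2, 265]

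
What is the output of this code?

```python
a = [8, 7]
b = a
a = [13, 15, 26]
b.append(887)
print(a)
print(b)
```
[13, 15, 26]
[8, 7, 887]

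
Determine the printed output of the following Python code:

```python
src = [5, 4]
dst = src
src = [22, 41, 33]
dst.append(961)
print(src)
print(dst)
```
[22, 41, 33]
[5, 4, 961]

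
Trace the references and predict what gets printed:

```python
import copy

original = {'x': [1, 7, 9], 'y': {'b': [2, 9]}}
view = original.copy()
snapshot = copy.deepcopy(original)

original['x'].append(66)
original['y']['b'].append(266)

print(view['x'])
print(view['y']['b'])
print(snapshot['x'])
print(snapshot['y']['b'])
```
[1, 7, 9, 66]
[2, 9, 266]
[1, 7, 9]
[2, 9]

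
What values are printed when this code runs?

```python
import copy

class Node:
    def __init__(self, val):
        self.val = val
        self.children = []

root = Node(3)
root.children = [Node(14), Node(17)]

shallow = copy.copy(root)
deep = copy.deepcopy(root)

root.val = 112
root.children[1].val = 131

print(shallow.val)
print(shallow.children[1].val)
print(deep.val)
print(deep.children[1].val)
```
3
131
3
17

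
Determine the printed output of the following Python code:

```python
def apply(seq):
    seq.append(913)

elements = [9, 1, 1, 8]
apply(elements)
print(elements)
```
[9, 1, 1, 8, 913]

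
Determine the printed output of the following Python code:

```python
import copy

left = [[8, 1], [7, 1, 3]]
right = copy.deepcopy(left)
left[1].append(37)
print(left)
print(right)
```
[[8, 1], [7, 1, 3, 37]]
[[8, 1], [7, 1, 3]]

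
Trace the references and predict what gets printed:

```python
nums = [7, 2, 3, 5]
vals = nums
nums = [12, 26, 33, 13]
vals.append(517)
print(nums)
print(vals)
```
[12, 26, 33, 13]
[7, 2, 3, 5, 517]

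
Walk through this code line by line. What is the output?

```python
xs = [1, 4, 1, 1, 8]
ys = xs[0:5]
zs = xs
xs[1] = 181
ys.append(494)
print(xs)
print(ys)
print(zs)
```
[1, 181, 1, 1, 8]
[1, 4, 1, 1, 8, 494]
[1, 181, 1, 1, 8]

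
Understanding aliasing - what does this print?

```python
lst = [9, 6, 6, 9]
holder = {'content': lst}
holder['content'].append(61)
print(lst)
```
[9, 6, 6, 9, 61]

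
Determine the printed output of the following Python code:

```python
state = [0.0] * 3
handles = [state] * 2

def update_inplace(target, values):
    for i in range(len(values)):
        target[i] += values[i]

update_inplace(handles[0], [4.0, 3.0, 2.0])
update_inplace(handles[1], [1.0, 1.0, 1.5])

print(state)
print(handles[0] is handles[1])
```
[5.0, 4.0, 3.5]
True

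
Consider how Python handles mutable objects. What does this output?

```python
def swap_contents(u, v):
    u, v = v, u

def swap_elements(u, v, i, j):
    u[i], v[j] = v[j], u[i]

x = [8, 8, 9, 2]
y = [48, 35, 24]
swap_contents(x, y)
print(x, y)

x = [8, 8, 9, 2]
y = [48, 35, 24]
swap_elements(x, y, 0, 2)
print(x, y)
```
[8, 8, 9, 2] [48, 35, 24]
[24, 8, 9, 2] [48, 35, 8]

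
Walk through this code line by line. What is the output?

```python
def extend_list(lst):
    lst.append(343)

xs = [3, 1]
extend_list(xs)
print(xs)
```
[3, 1, 343]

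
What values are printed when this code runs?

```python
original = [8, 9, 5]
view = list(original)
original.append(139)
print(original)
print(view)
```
[8, 9, 5, 139]
[8, 9, 5]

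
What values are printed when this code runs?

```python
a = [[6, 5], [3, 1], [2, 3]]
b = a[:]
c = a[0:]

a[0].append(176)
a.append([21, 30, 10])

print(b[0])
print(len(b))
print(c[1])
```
[6, 5, 176]
3
[3, 1]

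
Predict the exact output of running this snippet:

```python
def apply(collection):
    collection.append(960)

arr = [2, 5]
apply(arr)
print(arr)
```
[2, 5, 960]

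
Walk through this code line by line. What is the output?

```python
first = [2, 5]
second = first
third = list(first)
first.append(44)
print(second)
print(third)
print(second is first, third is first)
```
[2, 5, 44]
[2, 5]
True False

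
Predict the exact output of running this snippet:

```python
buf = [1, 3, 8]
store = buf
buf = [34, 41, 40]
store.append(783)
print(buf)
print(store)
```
[34, 41, 40]
[1, 3, 8, 783]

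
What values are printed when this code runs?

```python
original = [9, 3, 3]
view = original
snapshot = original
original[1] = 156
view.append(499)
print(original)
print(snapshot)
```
[9, 156, 3, 499]
[9, 156, 3, 499]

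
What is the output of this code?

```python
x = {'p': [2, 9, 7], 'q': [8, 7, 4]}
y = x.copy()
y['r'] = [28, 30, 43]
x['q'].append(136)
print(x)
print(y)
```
{'p': [2, 9, 7], 'q': [8, 7, 4, 136]}
{'p': [2, 9, 7], 'q': [8, 7, 4, 136], 'r': [28, 30, 43]}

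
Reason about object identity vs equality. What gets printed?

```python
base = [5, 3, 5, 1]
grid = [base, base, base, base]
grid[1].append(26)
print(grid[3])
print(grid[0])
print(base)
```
[5, 3, 5, 1, 26]
[5, 3, 5, 1, 26]
[5, 3, 5, 1, 26]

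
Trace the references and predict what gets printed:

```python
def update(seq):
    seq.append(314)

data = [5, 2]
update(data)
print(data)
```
[5, 2, 314]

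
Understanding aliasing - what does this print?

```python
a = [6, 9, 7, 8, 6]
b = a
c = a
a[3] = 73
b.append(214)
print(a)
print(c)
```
[6, 9, 7, 73, 6, 214]
[6, 9, 7, 73, 6, 214]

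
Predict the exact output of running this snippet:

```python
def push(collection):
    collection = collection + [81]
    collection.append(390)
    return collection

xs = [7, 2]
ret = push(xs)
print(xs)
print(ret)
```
[7, 2]
[7, 2, 81, 390]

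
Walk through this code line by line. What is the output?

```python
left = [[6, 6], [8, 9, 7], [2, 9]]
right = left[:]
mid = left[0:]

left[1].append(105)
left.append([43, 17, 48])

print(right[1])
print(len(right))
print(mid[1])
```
[8, 9, 7, 105]
3
[8, 9, 7, 105]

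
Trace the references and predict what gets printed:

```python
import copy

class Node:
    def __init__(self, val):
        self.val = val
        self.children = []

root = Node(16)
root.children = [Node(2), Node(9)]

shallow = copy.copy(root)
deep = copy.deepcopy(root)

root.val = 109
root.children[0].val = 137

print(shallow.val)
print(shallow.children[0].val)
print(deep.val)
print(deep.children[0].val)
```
16
137
16
2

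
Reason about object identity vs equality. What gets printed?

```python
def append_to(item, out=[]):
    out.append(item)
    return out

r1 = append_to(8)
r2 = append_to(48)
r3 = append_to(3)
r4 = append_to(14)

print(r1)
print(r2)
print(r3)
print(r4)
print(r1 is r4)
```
[8, 48, 3, 14]
[8, 48, 3, 14]
[8, 48, 3, 14]
[8, 48, 3, 14]
True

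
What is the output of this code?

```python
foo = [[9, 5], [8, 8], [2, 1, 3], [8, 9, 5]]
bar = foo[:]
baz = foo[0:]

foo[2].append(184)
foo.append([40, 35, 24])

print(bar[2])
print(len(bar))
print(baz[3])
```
[2, 1, 3, 184]
4
[8, 9, 5]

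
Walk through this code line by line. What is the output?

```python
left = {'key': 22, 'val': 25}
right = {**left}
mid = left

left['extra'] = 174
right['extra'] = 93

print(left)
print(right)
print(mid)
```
{'key': 22, 'val': 25, 'extra': 174}
{'key': 22, 'val': 25, 'extra': 93}
{'key': 22, 'val': 25, 'extra': 174}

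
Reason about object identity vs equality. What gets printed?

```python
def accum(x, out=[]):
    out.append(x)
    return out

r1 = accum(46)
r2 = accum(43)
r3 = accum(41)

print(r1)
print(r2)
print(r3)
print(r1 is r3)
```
[46, 43, 41]
[46, 43, 41]
[46, 43, 41]
True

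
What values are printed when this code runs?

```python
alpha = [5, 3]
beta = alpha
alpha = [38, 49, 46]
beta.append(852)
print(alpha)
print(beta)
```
[38, 49, 46]
[5, 3, 852]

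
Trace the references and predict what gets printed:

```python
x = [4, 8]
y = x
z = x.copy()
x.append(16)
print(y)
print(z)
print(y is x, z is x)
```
[4, 8, 16]
[4, 8]
True False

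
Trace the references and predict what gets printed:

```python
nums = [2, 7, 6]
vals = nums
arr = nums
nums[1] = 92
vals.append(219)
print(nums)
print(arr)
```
[2, 92, 6, 219]
[2, 92, 6, 219]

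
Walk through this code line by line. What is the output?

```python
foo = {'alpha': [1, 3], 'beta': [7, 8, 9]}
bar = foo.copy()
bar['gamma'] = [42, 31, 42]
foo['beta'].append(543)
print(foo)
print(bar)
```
{'alpha': [1, 3], 'beta': [7, 8, 9, 543]}
{'alpha': [1, 3], 'beta': [7, 8, 9, 543], 'gamma': [42, 31, 42]}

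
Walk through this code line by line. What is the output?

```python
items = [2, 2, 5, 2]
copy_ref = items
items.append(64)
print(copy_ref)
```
[2, 2, 5, 2, 64]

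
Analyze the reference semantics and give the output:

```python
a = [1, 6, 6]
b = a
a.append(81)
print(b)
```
[1, 6, 6, 81]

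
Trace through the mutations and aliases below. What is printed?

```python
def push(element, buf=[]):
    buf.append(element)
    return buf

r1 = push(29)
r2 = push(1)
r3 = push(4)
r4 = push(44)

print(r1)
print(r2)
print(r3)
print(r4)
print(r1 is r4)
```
[29, 1, 4, 44]
[29, 1, 4, 44]
[29, 1, 4, 44]
[29, 1, 4, 44]
True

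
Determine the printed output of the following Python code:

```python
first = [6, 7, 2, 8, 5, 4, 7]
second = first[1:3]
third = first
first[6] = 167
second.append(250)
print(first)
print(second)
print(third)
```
[6, 7, 2, 8, 5, 4, 167]
[7, 2, 250]
[6, 7, 2, 8, 5, 4, 167]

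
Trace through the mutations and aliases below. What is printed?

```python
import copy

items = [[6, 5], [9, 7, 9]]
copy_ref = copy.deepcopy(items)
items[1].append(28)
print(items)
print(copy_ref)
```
[[6, 5], [9, 7, 9, 28]]
[[6, 5], [9, 7, 9]]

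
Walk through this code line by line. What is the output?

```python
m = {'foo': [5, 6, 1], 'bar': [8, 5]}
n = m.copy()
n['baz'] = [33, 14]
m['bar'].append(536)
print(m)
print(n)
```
{'foo': [5, 6, 1], 'bar': [8, 5, 536]}
{'foo': [5, 6, 1], 'bar': [8, 5, 536], 'baz': [33, 14]}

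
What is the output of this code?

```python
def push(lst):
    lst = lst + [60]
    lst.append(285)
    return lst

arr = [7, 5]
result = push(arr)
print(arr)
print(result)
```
[7, 5]
[7, 5, 60, 285]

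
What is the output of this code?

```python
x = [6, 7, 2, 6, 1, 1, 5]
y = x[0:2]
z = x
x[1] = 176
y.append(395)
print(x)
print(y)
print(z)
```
[6, 176, 2, 6, 1, 1, 5]
[6, 7, 395]
[6, 176, 2, 6, 1, 1, 5]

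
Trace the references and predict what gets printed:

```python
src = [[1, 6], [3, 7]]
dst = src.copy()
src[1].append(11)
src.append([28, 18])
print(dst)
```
[[1, 6], [3, 7, 11]]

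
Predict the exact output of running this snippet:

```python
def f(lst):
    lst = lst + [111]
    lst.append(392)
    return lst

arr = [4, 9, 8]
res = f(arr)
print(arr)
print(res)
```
[4, 9, 8]
[4, 9, 8, 111, 392]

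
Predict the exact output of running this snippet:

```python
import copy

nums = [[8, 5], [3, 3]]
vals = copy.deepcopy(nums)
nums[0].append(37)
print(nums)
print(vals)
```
[[8, 5, 37], [3, 3]]
[[8, 5], [3, 3]]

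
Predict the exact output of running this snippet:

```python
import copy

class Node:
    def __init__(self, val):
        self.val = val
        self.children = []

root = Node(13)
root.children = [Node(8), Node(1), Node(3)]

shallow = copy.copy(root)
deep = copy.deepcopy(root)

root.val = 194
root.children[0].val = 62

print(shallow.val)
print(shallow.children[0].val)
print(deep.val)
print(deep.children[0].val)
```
13
62
13
8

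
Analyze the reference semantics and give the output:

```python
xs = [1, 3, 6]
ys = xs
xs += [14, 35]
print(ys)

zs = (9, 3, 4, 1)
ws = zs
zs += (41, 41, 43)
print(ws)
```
[1, 3, 6, 14, 35]
(9, 3, 4, 1)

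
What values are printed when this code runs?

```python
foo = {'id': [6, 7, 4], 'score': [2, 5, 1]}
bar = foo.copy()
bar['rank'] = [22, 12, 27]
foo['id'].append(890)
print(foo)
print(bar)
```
{'id': [6, 7, 4, 890], 'score': [2, 5, 1]}
{'id': [6, 7, 4, 890], 'score': [2, 5, 1], 'rank': [22, 12, 27]}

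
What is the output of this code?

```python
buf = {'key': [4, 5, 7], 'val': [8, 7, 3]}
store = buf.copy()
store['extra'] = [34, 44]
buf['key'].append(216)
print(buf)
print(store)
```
{'key': [4, 5, 7, 216], 'val': [8, 7, 3]}
{'key': [4, 5, 7, 216], 'val': [8, 7, 3], 'extra': [34, 44]}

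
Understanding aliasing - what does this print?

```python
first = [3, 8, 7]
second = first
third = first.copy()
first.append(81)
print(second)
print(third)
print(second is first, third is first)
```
[3, 8, 7, 81]
[3, 8, 7]
True False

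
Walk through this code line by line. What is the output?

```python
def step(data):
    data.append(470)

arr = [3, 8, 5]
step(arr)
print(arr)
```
[3, 8, 5, 470]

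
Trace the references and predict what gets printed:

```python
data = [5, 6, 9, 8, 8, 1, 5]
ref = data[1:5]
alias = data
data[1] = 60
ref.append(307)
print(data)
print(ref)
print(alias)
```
[5, 60, 9, 8, 8, 1, 5]
[6, 9, 8, 8, 307]
[5, 60, 9, 8, 8, 1, 5]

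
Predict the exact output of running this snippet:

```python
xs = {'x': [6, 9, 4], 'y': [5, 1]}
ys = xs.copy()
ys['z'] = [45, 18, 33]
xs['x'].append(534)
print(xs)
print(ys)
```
{'x': [6, 9, 4, 534], 'y': [5, 1]}
{'x': [6, 9, 4, 534], 'y': [5, 1], 'z': [45, 18, 33]}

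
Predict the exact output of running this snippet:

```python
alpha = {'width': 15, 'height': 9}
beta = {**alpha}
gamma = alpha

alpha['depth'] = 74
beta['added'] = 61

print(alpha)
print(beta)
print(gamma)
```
{'width': 15, 'height': 9, 'depth': 74}
{'width': 15, 'height': 9, 'added': 61}
{'width': 15, 'height': 9, 'depth': 74}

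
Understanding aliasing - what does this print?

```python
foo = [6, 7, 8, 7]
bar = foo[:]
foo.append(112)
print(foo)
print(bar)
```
[6, 7, 8, 7, 112]
[6, 7, 8, 7]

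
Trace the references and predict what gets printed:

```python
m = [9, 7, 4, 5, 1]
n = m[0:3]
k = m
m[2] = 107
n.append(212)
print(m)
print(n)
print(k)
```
[9, 7, 107, 5, 1]
[9, 7, 4, 212]
[9, 7, 107, 5, 1]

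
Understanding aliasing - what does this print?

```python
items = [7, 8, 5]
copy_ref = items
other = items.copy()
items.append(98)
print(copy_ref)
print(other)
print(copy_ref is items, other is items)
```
[7, 8, 5, 98]
[7, 8, 5]
True False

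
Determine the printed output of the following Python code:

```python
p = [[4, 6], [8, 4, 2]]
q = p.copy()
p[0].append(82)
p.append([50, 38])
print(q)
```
[[4, 6, 82], [8, 4, 2]]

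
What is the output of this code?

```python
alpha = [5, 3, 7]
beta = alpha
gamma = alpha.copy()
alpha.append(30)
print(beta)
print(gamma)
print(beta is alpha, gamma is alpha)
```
[5, 3, 7, 30]
[5, 3, 7]
True False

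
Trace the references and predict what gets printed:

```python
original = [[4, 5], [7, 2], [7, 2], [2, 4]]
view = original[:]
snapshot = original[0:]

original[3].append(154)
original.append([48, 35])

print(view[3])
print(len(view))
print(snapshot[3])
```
[2, 4, 154]
4
[2, 4, 154]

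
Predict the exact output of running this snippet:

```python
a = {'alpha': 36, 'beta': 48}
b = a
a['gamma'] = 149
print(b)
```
{'alpha': 36, 'beta': 48, 'gamma': 149}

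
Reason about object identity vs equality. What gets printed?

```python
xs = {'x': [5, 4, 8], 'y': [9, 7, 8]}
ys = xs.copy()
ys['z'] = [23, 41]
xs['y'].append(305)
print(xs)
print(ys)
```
{'x': [5, 4, 8], 'y': [9, 7, 8, 305]}
{'x': [5, 4, 8], 'y': [9, 7, 8, 305], 'z': [23, 41]}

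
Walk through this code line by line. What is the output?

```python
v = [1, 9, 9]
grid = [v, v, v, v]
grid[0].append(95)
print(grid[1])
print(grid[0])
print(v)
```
[1, 9, 9, 95]
[1, 9, 9, 95]
[1, 9, 9, 95]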